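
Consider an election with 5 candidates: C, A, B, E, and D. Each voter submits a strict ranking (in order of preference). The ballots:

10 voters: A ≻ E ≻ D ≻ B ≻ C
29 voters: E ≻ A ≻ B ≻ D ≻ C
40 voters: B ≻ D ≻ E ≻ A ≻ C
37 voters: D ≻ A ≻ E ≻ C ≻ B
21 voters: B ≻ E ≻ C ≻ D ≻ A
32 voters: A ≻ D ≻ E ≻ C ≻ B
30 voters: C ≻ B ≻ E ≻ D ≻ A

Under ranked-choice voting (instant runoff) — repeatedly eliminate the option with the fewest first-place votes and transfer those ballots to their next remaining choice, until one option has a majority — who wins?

Round 1: C 30, A 42, B 61, E 29, D 37. Eliminate E.
Round 2: C 30, A 71, B 61, D 37. Eliminate C.
Round 3: A 71, B 91, D 37. Eliminate D.
Round 4: A 108, B 91. A has a majority.

A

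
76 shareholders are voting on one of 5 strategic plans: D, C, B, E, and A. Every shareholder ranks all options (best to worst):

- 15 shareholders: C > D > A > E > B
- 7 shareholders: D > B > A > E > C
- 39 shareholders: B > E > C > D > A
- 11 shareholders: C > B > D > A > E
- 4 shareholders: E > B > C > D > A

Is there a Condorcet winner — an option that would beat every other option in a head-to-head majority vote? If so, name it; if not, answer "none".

B vs D: 54–22 for B.
B vs C: 50–26 for B.
B vs E: 57–19 for B.
B vs A: 61–15 for B.
B beats every other option head-to-head.

B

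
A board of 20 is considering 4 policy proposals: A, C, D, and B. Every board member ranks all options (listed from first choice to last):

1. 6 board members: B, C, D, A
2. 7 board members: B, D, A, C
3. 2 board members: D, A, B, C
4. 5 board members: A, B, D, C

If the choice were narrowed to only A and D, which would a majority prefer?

Voters preferring A to D: 5; preferring D to A: 15.
D wins the head-to-head.

D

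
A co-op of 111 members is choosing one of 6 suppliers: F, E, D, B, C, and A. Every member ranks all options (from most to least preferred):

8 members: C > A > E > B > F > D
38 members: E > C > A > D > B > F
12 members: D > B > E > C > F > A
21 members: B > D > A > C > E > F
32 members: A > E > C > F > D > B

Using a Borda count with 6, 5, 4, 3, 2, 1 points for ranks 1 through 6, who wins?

F: 8·2 + 38·1 + 12·2 + 21·1 + 32·3 = 195
E: 8·4 + 38·6 + 12·4 + 21·2 + 32·5 = 510
D: 8·1 + 38·3 + 12·6 + 21·5 + 32·2 = 363
B: 8·3 + 38·2 + 12·5 + 21·6 + 32·1 = 318
C: 8·6 + 38·5 + 12·3 + 21·3 + 32·4 = 465
A: 8·5 + 38·4 + 12·1 + 21·4 + 32·6 = 480
E has the highest Borda score (510).

E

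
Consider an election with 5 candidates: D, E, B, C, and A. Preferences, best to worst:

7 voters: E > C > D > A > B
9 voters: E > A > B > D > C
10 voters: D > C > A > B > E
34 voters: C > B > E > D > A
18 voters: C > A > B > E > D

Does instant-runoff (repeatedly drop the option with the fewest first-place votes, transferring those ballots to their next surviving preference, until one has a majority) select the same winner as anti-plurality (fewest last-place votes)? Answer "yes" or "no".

Instant-runoff — R1 D 10, E 16, B 0, C 52, A 0 (C winner). Winner: C.
Anti-plurality — last-place votes: D 18, E 10, B 7, C 9, A 34. Winner: B.
The two methods disagree.

no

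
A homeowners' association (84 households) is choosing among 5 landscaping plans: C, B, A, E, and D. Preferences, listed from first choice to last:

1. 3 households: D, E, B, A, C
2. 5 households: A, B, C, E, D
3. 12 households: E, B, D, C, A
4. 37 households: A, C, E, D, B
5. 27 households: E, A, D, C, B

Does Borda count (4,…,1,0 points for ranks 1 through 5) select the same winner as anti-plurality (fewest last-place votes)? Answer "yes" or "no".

Borda — scores: C 160, B 57, A 252, E 244, D 127. Winner: A.
Anti-plurality — last-place votes: C 3, B 64, A 12, E 0, D 5. Winner: E.
The two methods disagree.

no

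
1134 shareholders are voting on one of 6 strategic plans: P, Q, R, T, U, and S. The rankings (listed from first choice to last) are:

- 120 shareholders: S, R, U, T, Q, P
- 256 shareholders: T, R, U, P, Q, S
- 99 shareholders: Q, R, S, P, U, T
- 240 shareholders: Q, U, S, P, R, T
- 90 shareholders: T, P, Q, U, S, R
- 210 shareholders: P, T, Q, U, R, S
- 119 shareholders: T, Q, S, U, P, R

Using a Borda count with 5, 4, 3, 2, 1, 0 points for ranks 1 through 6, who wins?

Q

P: 120·0 + 256·2 + 99·2 + 240·2 + 90·4 + 210·5 + 119·1 = 2719
Q: 120·1 + 256·1 + 99·5 + 240·5 + 90·3 + 210·3 + 119·4 = 3447
R: 120·4 + 256·4 + 99·4 + 240·1 + 90·0 + 210·1 + 119·0 = 2350
T: 120·2 + 256·5 + 99·0 + 240·0 + 90·5 + 210·4 + 119·5 = 3405
U: 120·3 + 256·3 + 99·1 + 240·4 + 90·2 + 210·2 + 119·2 = 3025
S: 120·5 + 256·0 + 99·3 + 240·3 + 90·1 + 210·0 + 119·3 = 2064
Q has the highest Borda score (3447).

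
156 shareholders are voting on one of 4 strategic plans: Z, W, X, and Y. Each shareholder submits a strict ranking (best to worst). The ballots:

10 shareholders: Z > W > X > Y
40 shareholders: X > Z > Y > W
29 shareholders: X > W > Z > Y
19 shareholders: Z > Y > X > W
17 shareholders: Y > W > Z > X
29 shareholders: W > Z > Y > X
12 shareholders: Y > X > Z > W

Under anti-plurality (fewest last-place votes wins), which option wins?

Last-place votes: Z 0, W 71, X 46, Y 39.
Z is ranked last by the fewest voters, so Z wins.

Z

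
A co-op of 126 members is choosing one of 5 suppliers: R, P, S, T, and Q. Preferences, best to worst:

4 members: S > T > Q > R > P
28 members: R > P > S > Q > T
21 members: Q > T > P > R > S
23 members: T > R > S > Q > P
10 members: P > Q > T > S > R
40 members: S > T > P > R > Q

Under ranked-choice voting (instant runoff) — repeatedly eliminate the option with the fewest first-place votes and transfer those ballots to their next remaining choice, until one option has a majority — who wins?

Round 1: R 28, P 10, S 44, T 23, Q 21. Eliminate P.
Round 2: R 28, S 44, T 23, Q 31. Eliminate T.
Round 3: R 51, S 44, Q 31. Eliminate Q.
Round 4: R 72, S 54. R has a majority.

R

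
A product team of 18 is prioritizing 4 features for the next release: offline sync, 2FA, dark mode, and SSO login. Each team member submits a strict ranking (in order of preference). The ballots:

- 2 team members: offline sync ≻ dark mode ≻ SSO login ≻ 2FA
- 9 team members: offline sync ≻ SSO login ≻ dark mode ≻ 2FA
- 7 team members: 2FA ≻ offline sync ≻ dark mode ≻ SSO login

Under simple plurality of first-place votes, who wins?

offline sync

First-place votes: offline sync 11, 2FA 7, dark mode 0, SSO login 0.
offline sync has the most first-place votes.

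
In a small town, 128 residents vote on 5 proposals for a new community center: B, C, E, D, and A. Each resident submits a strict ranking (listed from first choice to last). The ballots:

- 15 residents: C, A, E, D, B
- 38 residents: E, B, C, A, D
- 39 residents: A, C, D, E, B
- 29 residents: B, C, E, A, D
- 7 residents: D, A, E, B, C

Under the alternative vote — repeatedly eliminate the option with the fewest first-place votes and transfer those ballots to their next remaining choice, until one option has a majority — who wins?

Round 1: B 29, C 15, E 38, D 7, A 39. Eliminate D.
Round 2: B 29, C 15, E 38, A 46. Eliminate C.
Round 3: B 29, E 38, A 61. Eliminate B.
Round 4: E 67, A 61. E has a majority.

E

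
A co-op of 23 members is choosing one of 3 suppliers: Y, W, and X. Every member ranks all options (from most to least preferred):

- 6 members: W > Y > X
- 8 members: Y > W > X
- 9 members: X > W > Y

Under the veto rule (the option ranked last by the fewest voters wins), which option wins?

Last-place votes: Y 9, W 0, X 14.
W is ranked last by the fewest voters, so W wins.

W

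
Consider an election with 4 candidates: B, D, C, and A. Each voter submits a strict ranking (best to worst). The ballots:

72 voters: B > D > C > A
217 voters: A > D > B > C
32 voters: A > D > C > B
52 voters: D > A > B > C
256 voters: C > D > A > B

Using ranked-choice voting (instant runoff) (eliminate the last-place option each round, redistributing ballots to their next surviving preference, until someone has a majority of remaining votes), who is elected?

C

Round 1: B 72, D 52, C 256, A 249. Eliminate D.
Round 2: B 72, C 256, A 301. Eliminate B.
Round 3: C 328, A 301. C has a majority.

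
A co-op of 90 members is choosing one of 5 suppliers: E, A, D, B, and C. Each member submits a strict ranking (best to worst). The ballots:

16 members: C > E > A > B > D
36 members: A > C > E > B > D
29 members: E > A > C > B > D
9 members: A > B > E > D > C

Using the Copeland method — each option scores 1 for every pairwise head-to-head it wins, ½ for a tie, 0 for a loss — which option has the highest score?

E: beats D and B; ties A; loses to C → score 2.5.
A: beats D, B, and C; ties E → score 3.5.
D: loses to E, A, B, and C → score 0.
B: beats D; loses to E, A, and C → score 1.
C: beats E, D, and B; loses to A → score 3.
A has the best pairwise record.

A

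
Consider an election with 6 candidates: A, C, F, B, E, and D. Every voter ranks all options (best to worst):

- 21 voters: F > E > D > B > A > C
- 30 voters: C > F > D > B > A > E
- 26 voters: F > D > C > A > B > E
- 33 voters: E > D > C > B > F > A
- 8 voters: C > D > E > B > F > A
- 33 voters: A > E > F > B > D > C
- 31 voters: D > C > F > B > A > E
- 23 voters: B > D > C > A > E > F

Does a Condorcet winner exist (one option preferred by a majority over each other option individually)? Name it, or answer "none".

Checking pairwise contests:
C beats A 151–54.
D beats C 167–38.
C beats F 125–80.
C beats B 128–77.
A beats E 143–62.
F beats D 110–95.
Every option loses at least one head-to-head, so there is no Condorcet winner.

none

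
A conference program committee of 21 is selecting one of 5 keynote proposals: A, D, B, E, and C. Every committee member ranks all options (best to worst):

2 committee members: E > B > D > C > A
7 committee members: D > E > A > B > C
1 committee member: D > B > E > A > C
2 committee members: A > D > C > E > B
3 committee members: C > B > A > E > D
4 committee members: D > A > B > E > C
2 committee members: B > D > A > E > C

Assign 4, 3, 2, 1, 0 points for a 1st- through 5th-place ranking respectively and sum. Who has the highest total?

A: 2·0 + 7·2 + 1·1 + 2·4 + 3·2 + 4·3 + 2·2 = 45
D: 2·2 + 7·4 + 1·4 + 2·3 + 3·0 + 4·4 + 2·3 = 64
B: 2·3 + 7·1 + 1·3 + 2·0 + 3·3 + 4·2 + 2·4 = 41
E: 2·4 + 7·3 + 1·2 + 2·1 + 3·1 + 4·1 + 2·1 = 42
C: 2·1 + 7·0 + 1·0 + 2·2 + 3·4 + 4·0 + 2·0 = 18
D has the highest Borda score (64).

D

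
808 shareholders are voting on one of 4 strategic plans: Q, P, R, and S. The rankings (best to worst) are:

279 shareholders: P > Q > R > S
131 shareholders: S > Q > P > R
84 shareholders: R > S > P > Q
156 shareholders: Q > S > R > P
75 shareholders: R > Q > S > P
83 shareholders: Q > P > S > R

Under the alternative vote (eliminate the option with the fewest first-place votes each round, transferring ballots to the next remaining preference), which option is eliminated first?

S

Round 1: Q 239, P 279, R 159, S 131. Eliminate S.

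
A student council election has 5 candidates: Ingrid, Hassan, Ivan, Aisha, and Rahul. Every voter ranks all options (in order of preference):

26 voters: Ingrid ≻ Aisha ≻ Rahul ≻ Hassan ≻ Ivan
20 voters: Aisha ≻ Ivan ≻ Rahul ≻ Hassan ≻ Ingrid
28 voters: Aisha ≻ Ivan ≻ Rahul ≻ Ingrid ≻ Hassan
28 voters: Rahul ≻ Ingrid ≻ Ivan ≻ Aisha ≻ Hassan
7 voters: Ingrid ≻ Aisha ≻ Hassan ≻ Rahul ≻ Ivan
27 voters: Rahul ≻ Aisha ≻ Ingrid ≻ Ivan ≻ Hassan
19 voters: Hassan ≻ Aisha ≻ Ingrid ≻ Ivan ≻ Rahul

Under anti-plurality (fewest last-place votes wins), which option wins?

Aisha

Last-place votes: Ingrid 20, Hassan 83, Ivan 33, Aisha 0, Rahul 19.
Aisha is ranked last by the fewest voters, so Aisha wins.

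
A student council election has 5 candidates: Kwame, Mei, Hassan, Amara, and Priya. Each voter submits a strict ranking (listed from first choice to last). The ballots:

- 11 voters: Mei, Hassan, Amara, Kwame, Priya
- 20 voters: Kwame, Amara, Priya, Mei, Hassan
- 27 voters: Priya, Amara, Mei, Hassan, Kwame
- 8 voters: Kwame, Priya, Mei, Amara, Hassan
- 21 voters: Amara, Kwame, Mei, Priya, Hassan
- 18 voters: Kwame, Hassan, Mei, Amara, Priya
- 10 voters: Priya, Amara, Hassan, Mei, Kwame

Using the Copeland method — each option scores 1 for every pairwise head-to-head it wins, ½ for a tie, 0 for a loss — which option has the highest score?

Amara

Kwame: beats Mei, Hassan, and Priya; loses to Amara → score 3.
Mei: beats Hassan; loses to Kwame, Amara, and Priya → score 1.
Hassan: loses to Kwame, Mei, Amara, and Priya → score 0.
Amara: beats Kwame, Mei, Hassan, and Priya → score 4.
Priya: beats Mei and Hassan; loses to Kwame and Amara → score 2.
Amara has the best pairwise record.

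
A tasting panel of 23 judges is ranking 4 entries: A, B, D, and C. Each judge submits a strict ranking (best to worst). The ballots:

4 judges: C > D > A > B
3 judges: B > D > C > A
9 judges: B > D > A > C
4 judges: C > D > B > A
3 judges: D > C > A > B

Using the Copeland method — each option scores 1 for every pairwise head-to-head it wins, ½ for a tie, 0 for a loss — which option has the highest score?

A: loses to B, D, and C → score 0.
B: beats A, D, and C → score 3.
D: beats A and C; loses to B → score 2.
C: beats A; loses to B and D → score 1.
B has the best pairwise record.

B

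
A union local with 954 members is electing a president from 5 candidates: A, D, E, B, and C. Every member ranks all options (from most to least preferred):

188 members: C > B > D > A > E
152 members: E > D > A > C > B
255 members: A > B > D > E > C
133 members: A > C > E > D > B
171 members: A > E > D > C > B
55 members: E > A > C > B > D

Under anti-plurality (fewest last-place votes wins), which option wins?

Last-place votes: A 0, D 55, E 188, B 456, C 255.
A is ranked last by the fewest voters, so A wins.

A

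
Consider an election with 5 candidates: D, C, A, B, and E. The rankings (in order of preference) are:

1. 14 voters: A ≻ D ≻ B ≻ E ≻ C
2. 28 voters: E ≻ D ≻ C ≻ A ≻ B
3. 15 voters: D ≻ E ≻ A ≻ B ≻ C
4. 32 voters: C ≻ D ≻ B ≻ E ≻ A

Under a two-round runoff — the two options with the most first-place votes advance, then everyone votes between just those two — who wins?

E

Round 1 first-place votes: D 15, C 32, A 14, B 0, E 28.
C and E advance.
Runoff: C is preferred to E by 32 voters; E by 57.
E wins the runoff.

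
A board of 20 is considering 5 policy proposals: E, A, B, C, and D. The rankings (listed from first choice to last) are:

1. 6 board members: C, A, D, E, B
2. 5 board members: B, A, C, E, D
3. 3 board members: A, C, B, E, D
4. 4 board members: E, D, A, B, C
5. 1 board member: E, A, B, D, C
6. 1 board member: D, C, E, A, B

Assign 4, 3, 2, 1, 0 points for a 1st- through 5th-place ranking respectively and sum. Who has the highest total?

A

E: 6·1 + 5·1 + 3·1 + 4·4 + 1·4 + 1·2 = 36
A: 6·3 + 5·3 + 3·4 + 4·2 + 1·3 + 1·1 = 57
B: 6·0 + 5·4 + 3·2 + 4·1 + 1·2 + 1·0 = 32
C: 6·4 + 5·2 + 3·3 + 4·0 + 1·0 + 1·3 = 46
D: 6·2 + 5·0 + 3·0 + 4·3 + 1·1 + 1·4 = 29
A has the highest Borda score (57).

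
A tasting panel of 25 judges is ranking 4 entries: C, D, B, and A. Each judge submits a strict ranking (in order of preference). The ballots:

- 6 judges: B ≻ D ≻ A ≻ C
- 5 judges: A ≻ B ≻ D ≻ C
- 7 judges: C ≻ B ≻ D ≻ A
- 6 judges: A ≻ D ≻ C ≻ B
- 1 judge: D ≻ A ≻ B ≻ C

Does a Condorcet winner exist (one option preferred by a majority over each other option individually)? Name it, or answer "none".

Checking pairwise contests:
D beats C 18–7.
B beats D 18–7.
C beats B 13–12.
D beats A 14–11.
Every option loses at least one head-to-head, so there is no Condorcet winner.

none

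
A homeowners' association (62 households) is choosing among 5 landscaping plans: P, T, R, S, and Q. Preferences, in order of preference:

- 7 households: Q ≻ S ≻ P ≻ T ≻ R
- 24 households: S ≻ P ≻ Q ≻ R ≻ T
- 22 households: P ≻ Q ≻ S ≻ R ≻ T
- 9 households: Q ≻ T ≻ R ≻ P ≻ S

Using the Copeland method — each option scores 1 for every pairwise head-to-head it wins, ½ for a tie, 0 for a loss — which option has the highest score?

P: beats T, R, and Q; ties S → score 3.5.
T: loses to P, R, S, and Q → score 0.
R: beats T; loses to P, S, and Q → score 1.
S: beats T and R; ties P; loses to Q → score 2.5.
Q: beats T, R, and S; loses to P → score 3.
P has the best pairwise record.

P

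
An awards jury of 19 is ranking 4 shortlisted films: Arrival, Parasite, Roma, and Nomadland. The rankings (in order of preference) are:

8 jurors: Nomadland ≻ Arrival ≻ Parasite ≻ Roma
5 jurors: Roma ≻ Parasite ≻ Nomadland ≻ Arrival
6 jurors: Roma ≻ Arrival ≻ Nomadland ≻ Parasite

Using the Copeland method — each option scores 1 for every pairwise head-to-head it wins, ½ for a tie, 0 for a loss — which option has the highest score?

Roma

Arrival: beats Parasite; loses to Roma and Nomadland → score 1.
Parasite: loses to Arrival, Roma, and Nomadland → score 0.
Roma: beats Arrival, Parasite, and Nomadland → score 3.
Nomadland: beats Arrival and Parasite; loses to Roma → score 2.
Roma has the best pairwise record.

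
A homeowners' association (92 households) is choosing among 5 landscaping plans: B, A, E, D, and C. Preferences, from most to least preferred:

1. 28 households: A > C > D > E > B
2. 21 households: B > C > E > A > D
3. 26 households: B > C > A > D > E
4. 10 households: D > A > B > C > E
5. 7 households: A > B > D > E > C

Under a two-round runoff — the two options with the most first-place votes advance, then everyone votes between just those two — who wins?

B

Round 1 first-place votes: B 47, A 35, E 0, D 10, C 0.
B and A advance.
Runoff: B is preferred to A by 47 voters; A by 45.
B wins the runoff.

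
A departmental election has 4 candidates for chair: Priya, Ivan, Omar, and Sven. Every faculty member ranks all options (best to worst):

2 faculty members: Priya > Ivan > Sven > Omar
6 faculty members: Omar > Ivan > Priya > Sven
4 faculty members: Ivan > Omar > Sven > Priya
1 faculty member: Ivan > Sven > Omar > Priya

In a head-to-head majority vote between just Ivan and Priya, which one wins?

Ivan

Voters preferring Ivan to Priya: 11; preferring Priya to Ivan: 2.
Ivan wins the head-to-head.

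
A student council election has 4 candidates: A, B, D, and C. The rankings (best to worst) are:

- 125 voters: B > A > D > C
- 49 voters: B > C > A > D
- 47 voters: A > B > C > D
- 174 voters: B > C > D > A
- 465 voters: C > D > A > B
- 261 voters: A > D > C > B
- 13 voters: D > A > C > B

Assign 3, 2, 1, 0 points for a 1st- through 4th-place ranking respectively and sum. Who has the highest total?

A: 125·2 + 49·1 + 47·3 + 174·0 + 465·1 + 261·3 + 13·2 = 1714
B: 125·3 + 49·3 + 47·2 + 174·3 + 465·0 + 261·0 + 13·0 = 1138
D: 125·1 + 49·0 + 47·0 + 174·1 + 465·2 + 261·2 + 13·3 = 1790
C: 125·0 + 49·2 + 47·1 + 174·2 + 465·3 + 261·1 + 13·1 = 2162
C has the highest Borda score (2162).

C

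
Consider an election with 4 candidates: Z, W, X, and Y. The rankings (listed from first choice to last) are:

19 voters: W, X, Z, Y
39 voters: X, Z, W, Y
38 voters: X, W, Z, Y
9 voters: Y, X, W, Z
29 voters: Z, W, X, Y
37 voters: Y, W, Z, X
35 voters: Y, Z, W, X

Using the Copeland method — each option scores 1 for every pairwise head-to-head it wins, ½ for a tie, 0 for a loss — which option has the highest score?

W

Z: beats Y; ties W; loses to X → score 1.5.
W: beats X and Y; ties Z → score 2.5.
X: beats Z and Y; loses to W → score 2.
Y: loses to Z, W, and X → score 0.
W has the best pairwise record.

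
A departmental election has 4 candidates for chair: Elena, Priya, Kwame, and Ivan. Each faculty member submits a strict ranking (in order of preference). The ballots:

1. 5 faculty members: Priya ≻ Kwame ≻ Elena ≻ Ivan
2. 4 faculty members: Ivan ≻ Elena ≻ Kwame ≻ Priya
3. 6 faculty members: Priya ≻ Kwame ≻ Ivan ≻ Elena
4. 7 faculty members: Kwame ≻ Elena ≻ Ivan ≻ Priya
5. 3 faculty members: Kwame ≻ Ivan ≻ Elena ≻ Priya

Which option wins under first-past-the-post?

First-place votes: Elena 0, Priya 11, Kwame 10, Ivan 4.
Priya has the most first-place votes.

Priya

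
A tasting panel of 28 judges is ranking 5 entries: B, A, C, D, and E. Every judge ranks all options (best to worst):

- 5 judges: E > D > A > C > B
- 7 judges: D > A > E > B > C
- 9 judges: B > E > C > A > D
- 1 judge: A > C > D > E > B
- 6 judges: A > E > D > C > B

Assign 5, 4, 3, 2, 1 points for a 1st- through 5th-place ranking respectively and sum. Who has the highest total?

B: 5·1 + 7·2 + 9·5 + 1·1 + 6·1 = 71
A: 5·3 + 7·4 + 9·2 + 1·5 + 6·5 = 96
C: 5·2 + 7·1 + 9·3 + 1·4 + 6·2 = 60
D: 5·4 + 7·5 + 9·1 + 1·3 + 6·3 = 85
E: 5·5 + 7·3 + 9·4 + 1·2 + 6·4 = 108
E has the highest Borda score (108).

E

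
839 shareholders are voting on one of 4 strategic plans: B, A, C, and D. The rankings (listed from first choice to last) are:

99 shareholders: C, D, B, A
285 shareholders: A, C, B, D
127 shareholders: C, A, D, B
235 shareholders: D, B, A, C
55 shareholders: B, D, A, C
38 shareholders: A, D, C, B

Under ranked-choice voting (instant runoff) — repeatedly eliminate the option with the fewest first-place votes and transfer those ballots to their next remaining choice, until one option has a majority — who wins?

A

Round 1: B 55, A 323, C 226, D 235. Eliminate B.
Round 2: A 323, C 226, D 290. Eliminate C.
Round 3: A 450, D 389. A has a majority.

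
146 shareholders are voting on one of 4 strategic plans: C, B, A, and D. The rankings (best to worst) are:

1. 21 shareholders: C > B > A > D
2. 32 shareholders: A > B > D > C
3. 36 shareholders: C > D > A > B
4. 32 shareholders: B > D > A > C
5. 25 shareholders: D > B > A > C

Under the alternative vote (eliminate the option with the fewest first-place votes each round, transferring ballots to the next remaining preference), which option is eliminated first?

D

Round 1: C 57, B 32, A 32, D 25. Eliminate D.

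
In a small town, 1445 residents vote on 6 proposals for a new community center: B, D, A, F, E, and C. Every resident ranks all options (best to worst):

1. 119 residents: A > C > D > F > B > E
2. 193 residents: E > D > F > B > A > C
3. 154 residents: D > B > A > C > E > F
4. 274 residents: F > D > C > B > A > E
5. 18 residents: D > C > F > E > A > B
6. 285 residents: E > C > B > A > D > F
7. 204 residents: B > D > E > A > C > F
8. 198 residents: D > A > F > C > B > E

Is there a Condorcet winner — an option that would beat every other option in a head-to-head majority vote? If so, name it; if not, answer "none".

D

D vs B: 956–489 for D.
D vs A: 1041–404 for D.
D vs F: 1171–274 for D.
D vs E: 967–478 for D.
D vs C: 1041–404 for D.
D beats every other option head-to-head.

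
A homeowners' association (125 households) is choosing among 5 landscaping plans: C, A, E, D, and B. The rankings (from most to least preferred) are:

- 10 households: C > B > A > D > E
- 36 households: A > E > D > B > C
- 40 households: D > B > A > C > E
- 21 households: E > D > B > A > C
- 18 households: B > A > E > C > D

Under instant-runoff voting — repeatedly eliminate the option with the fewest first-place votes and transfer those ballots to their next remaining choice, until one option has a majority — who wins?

Round 1: C 10, A 36, E 21, D 40, B 18. Eliminate C.
Round 2: A 36, E 21, D 40, B 28. Eliminate E.
Round 3: A 36, D 61, B 28. Eliminate B.
Round 4: A 64, D 61. A has a majority.

A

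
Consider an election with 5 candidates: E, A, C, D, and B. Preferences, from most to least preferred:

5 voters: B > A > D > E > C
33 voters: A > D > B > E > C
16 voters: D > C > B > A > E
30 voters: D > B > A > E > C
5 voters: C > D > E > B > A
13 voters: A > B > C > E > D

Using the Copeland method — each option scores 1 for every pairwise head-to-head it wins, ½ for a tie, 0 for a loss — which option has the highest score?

D

E: beats C; loses to A, D, and B → score 1.
A: beats E and C; ties D; loses to B → score 2.5.
C: loses to E, A, D, and B → score 0.
D: beats E, C, and B; ties A → score 3.5.
B: beats E, A, and C; loses to D → score 3.
D has the best pairwise record.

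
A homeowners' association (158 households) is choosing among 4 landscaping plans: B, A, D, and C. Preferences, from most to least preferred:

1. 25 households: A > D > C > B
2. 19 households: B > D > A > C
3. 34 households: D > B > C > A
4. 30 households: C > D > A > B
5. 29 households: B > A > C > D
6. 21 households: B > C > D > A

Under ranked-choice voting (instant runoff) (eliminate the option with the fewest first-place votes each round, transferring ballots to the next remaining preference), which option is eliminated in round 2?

Round 1: B 69, A 25, D 34, C 30. Eliminate A.
Round 2: B 69, D 59, C 30. Eliminate C.

C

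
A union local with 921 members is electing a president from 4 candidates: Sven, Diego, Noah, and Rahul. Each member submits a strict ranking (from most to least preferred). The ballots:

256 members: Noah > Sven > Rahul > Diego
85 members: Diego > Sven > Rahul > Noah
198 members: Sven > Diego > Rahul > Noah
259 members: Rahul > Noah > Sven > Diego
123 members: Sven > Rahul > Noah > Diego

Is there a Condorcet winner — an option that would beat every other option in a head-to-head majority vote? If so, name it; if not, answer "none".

none

Checking pairwise contests:
Noah beats Sven 515–406.
Sven beats Diego 836–85.
Rahul beats Noah 665–256.
Sven beats Rahul 662–259.
Every option loses at least one head-to-head, so there is no Condorcet winner.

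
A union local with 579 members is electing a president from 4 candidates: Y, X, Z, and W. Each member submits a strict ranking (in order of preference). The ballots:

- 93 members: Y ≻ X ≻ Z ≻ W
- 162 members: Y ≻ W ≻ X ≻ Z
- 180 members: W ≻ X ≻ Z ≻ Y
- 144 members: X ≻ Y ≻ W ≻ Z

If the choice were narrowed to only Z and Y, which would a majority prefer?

Y

Voters preferring Z to Y: 180; preferring Y to Z: 399.
Y wins the head-to-head.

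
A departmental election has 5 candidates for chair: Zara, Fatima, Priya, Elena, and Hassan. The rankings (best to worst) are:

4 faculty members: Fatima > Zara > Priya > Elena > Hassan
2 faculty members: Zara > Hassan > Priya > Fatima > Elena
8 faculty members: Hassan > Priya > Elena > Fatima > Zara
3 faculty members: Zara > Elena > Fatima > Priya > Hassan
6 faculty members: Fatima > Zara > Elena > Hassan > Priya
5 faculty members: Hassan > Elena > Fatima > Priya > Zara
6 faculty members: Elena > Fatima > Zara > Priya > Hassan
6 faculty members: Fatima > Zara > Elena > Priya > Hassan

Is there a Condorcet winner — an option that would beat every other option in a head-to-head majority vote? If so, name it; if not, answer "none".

Checking pairwise contests:
Fatima beats Zara 35–5.
Elena beats Fatima 22–18.
Zara beats Priya 27–13.
Zara beats Elena 21–19.
Zara beats Hassan 27–13.
Every option loses at least one head-to-head, so there is no Condorcet winner.

none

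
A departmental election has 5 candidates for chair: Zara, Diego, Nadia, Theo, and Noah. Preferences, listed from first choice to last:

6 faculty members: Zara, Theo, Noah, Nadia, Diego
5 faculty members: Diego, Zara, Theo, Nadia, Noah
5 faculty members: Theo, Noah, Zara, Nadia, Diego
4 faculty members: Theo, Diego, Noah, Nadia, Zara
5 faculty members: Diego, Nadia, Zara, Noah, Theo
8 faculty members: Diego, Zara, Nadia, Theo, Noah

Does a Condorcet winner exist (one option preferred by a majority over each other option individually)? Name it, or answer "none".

Diego vs Zara: 22–11 for Diego.
Diego vs Nadia: 22–11 for Diego.
Diego vs Theo: 18–15 for Diego.
Diego vs Noah: 22–11 for Diego.
Diego beats every other option head-to-head.

Diego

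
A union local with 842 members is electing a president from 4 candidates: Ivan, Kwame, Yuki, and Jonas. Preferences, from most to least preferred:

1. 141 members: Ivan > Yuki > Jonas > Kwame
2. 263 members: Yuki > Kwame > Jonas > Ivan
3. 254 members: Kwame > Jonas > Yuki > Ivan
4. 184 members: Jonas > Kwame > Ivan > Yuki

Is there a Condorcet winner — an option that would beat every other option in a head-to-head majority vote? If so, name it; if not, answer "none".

Kwame

Kwame vs Ivan: 701–141 for Kwame.
Kwame vs Yuki: 438–404 for Kwame.
Kwame vs Jonas: 517–325 for Kwame.
Kwame beats every other option head-to-head.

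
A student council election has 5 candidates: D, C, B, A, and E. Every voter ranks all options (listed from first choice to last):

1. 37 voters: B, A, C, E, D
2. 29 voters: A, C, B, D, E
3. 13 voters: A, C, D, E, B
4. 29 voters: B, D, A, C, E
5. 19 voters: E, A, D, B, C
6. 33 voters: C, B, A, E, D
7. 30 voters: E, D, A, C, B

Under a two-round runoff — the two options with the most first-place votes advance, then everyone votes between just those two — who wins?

B

Round 1 first-place votes: D 0, C 33, B 66, A 42, E 49.
B and E advance.
Runoff: B is preferred to E by 128 voters; E by 62.
B wins the runoff.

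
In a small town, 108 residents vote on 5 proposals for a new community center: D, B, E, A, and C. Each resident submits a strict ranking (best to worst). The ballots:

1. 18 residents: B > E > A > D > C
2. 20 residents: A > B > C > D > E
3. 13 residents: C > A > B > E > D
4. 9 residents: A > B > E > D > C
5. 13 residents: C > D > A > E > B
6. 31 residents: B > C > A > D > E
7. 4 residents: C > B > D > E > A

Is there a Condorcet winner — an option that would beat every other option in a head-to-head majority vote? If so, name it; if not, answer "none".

Checking pairwise contests:
B beats D 95–13.
A beats B 55–53.
D beats E 68–40.
C beats A 61–47.
B beats C 78–30.
Every option loses at least one head-to-head, so there is no Condorcet winner.

none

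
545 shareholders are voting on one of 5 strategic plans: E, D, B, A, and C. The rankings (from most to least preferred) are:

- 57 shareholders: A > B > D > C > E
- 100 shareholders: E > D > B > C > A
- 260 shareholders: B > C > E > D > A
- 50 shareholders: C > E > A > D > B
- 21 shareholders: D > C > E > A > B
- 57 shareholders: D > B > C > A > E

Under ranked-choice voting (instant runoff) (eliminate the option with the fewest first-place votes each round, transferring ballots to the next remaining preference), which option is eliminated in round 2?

Round 1: E 100, D 78, B 260, A 57, C 50. Eliminate C.
Round 2: E 150, D 78, B 260, A 57. Eliminate A.

A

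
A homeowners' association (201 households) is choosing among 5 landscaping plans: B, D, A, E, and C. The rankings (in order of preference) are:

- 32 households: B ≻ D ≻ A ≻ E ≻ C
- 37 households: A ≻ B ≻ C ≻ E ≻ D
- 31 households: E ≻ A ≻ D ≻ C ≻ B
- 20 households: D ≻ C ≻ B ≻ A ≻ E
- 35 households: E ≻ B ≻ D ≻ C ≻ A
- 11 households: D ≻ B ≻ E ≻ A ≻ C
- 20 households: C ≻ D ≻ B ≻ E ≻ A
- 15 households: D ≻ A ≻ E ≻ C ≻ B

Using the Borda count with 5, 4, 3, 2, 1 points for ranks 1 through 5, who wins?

B: 32·5 + 37·4 + 31·1 + 20·3 + 35·4 + 11·4 + 20·3 + 15·1 = 658
D: 32·4 + 37·1 + 31·3 + 20·5 + 35·3 + 11·5 + 20·4 + 15·5 = 673
A: 32·3 + 37·5 + 31·4 + 20·2 + 35·1 + 11·2 + 20·1 + 15·4 = 582
E: 32·2 + 37·2 + 31·5 + 20·1 + 35·5 + 11·3 + 20·2 + 15·3 = 606
C: 32·1 + 37·3 + 31·2 + 20·4 + 35·2 + 11·1 + 20·5 + 15·2 = 496
D has the highest Borda score (673).

D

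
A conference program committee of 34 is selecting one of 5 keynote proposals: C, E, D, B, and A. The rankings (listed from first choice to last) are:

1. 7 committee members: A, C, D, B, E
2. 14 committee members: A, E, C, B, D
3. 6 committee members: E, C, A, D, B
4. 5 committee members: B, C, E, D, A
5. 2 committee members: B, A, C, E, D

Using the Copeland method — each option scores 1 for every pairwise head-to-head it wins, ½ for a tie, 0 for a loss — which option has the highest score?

A

C: beats D and B; loses to E and A → score 2.
E: beats C, D, and B; loses to A → score 3.
D: loses to C, E, B, and A → score 0.
B: beats D; loses to C, E, and A → score 1.
A: beats C, E, D, and B → score 4.
A has the best pairwise record.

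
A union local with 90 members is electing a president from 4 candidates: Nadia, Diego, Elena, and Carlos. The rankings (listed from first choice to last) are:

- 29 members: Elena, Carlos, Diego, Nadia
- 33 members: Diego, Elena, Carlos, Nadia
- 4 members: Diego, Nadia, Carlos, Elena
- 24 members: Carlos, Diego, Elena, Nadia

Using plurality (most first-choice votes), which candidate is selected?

Diego

First-place votes: Nadia 0, Diego 37, Elena 29, Carlos 24.
Diego has the most first-place votes.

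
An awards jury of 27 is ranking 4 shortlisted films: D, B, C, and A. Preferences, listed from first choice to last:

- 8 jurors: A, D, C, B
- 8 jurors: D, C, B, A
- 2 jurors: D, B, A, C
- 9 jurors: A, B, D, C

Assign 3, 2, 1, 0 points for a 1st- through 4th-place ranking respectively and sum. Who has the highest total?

D

D: 8·2 + 8·3 + 2·3 + 9·1 = 55
B: 8·0 + 8·1 + 2·2 + 9·2 = 30
C: 8·1 + 8·2 + 2·0 + 9·0 = 24
A: 8·3 + 8·0 + 2·1 + 9·3 = 53
D has the highest Borda score (55).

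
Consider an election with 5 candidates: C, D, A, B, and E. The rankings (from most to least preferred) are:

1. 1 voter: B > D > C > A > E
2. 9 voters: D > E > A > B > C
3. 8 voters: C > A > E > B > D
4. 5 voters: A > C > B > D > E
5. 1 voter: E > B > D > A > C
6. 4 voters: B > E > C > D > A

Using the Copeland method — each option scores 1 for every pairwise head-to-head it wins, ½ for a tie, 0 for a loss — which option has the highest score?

C: beats D; ties E; loses to A and B → score 1.5.
D: beats A and E; loses to C and B → score 2.
A: beats C and B; ties E; loses to D → score 2.5.
B: beats C and D; loses to A and E → score 2.
E: beats B; ties C and A; loses to D → score 2.
A has the best pairwise record.

A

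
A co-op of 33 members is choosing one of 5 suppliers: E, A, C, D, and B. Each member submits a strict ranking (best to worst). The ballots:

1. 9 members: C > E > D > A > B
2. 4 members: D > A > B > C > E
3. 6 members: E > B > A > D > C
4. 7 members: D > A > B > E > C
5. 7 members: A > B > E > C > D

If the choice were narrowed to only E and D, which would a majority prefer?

Voters preferring E to D: 22; preferring D to E: 11.
E wins the head-to-head.

E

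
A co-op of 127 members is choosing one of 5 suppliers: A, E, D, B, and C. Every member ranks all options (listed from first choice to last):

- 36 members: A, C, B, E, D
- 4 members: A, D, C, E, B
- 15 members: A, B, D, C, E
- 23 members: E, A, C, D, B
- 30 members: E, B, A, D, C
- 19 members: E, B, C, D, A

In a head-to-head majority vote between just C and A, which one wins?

Voters preferring C to A: 19; preferring A to C: 108.
A wins the head-to-head.

A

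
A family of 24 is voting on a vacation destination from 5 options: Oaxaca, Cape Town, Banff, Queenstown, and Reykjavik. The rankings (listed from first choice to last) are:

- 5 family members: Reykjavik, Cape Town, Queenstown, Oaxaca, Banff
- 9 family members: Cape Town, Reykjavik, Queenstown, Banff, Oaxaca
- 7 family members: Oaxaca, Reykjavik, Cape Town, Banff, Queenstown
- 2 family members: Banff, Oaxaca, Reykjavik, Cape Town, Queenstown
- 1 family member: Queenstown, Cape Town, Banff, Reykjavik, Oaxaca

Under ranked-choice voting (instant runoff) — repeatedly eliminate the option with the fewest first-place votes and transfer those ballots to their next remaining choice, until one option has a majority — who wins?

Cape Town

Round 1: Oaxaca 7, Cape Town 9, Banff 2, Queenstown 1, Reykjavik 5. Eliminate Queenstown.
Round 2: Oaxaca 7, Cape Town 10, Banff 2, Reykjavik 5. Eliminate Banff.
Round 3: Oaxaca 9, Cape Town 10, Reykjavik 5. Eliminate Reykjavik.
Round 4: Oaxaca 9, Cape Town 15. Cape Town has a majority.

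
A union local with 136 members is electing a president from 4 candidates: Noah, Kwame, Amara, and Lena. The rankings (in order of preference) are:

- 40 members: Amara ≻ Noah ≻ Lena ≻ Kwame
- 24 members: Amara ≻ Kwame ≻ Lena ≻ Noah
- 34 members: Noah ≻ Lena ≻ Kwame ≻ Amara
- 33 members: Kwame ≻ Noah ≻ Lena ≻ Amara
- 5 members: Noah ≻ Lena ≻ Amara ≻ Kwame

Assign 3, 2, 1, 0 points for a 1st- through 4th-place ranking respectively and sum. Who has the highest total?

Noah

Noah: 40·2 + 24·0 + 34·3 + 33·2 + 5·3 = 263
Kwame: 40·0 + 24·2 + 34·1 + 33·3 + 5·0 = 181
Amara: 40·3 + 24·3 + 34·0 + 33·0 + 5·1 = 197
Lena: 40·1 + 24·1 + 34·2 + 33·1 + 5·2 = 175
Noah has the highest Borda score (263).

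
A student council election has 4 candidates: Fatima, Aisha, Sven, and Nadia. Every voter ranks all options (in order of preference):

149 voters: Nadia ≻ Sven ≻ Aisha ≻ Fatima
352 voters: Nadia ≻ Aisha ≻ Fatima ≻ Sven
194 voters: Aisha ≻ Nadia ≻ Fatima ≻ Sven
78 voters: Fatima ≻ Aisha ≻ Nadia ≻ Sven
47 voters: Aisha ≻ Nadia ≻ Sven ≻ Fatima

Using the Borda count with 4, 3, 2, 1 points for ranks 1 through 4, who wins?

Fatima: 149·1 + 352·2 + 194·2 + 78·4 + 47·1 = 1600
Aisha: 149·2 + 352·3 + 194·4 + 78·3 + 47·4 = 2552
Sven: 149·3 + 352·1 + 194·1 + 78·1 + 47·2 = 1165
Nadia: 149·4 + 352·4 + 194·3 + 78·2 + 47·3 = 2883
Nadia has the highest Borda score (2883).

Nadia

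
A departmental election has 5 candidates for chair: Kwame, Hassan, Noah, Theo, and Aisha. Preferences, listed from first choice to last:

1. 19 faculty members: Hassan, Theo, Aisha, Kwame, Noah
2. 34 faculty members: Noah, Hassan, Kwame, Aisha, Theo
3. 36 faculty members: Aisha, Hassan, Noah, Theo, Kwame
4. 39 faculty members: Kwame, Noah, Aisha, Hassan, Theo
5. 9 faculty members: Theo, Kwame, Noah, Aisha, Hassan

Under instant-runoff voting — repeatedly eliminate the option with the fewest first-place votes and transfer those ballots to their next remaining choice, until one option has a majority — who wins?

Kwame

Round 1: Kwame 39, Hassan 19, Noah 34, Theo 9, Aisha 36. Eliminate Theo.
Round 2: Kwame 48, Hassan 19, Noah 34, Aisha 36. Eliminate Hassan.
Round 3: Kwame 48, Noah 34, Aisha 55. Eliminate Noah.
Round 4: Kwame 82, Aisha 55. Kwame has a majority.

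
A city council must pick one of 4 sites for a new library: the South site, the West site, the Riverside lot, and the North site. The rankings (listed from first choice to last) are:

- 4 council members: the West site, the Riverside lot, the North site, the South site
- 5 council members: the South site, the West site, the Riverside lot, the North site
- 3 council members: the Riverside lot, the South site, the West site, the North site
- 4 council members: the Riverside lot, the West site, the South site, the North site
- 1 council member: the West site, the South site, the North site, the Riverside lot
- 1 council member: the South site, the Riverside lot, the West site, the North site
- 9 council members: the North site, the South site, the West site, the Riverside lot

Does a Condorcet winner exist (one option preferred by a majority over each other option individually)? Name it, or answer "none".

the South site vs the West site: 18–9 for the South site.
the South site vs the Riverside lot: 16–11 for the South site.
the South site vs the North site: 14–13 for the South site.
the South site beats every other option head-to-head.

the South site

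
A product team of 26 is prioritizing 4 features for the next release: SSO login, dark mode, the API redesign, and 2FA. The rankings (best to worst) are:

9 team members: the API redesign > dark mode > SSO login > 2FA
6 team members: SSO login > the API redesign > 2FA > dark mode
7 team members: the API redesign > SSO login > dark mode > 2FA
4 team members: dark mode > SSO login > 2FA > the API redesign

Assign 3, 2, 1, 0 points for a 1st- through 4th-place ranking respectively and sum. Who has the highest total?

the API redesign

SSO login: 9·1 + 6·3 + 7·2 + 4·2 = 49
dark mode: 9·2 + 6·0 + 7·1 + 4·3 = 37
the API redesign: 9·3 + 6·2 + 7·3 + 4·0 = 60
2FA: 9·0 + 6·1 + 7·0 + 4·1 = 10
the API redesign has the highest Borda score (60).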